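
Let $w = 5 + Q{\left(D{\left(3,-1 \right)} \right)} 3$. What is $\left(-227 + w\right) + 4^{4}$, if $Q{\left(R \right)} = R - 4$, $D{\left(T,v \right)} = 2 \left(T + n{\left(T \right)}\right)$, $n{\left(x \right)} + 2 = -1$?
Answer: $22$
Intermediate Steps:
$n{\left(x \right)} = -3$ ($n{\left(x \right)} = -2 - 1 = -3$)
$D{\left(T,v \right)} = -6 + 2 T$ ($D{\left(T,v \right)} = 2 \left(T - 3\right) = 2 \left(-3 + T\right) = -6 + 2 T$)
$Q{\left(R \right)} = -4 + R$
$w = -7$ ($w = 5 + \left(-4 + \left(-6 + 2 \cdot 3\right)\right) 3 = 5 + \left(-4 + \left(-6 + 6\right)\right) 3 = 5 + \left(-4 + 0\right) 3 = 5 - 12 = -7$)
$\left(-227 + w\right) + 4^{4} = \left(-227 - 7\right) + 4^{4} = -234 + 256 = 22$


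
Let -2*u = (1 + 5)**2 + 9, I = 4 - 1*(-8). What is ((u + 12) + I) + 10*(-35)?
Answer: -697/2 ≈ -348.50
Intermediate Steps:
I = 12 (I = 4 + 8 = 12)
u = -45/2 (u = -((1 + 5)**2 + 9)/2 = -(6**2 + 9)/2 = -(36 + 9)/2 = -1/2*45 = -45/2 ≈ -22.500)
((u + 12) + I) + 10*(-35) = ((-45/2 + 12) + 12) + 10*(-35) = (-21/2 + 12) - 350 = 3/2 - 350 = -697/2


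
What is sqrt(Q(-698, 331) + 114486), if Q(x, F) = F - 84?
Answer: 17*sqrt(397) ≈ 338.72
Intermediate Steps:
Q(x, F) = -84 + F
sqrt(Q(-698, 331) + 114486) = sqrt((-84 + 331) + 114486) = sqrt(247 + 114486) = sqrt(114733) = 17*sqrt(397)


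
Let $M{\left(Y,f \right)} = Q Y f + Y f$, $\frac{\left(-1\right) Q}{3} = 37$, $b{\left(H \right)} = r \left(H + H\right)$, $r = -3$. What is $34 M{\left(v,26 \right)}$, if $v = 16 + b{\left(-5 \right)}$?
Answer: $-4473040$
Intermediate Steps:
$b{\left(H \right)} = - 6 H$ ($b{\left(H \right)} = - 3 \left(H + H\right) = - 3 \cdot 2 H = - 6 H$)
$Q = -111$ ($Q = \left(-3\right) 37 = -111$)
$v = 46$ ($v = 16 - -30 = 16 + 30 = 46$)
$M{\left(Y,f \right)} = - 110 Y f$ ($M{\left(Y,f \right)} = - 111 Y f + Y f = - 110 Y f$)
$34 M{\left(v,26 \right)} = 34 \left(\left(-110\right) 46 \cdot 26\right) = 34 \left(-131560\right) = -4473040$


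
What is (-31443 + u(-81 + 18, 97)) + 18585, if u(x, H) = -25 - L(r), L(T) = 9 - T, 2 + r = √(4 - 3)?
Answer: -12893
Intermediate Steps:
r = -1 (r = -2 + √(4 - 3) = -2 + √1 = -2 + 1 = -1)
u(x, H) = -35 (u(x, H) = -25 - (9 - 1*(-1)) = -25 - (9 + 1) = -25 - 1*10 = -25 - 10 = -35)
(-31443 + u(-81 + 18, 97)) + 18585 = (-31443 - 35) + 18585 = -31478 + 18585 = -12893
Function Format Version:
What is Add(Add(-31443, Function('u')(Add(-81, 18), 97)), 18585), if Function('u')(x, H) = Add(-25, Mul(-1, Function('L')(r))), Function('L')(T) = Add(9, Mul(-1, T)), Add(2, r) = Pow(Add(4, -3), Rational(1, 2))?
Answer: -12893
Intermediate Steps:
r = -1 (r = Add(-2, Pow(Add(4, -3), Rational(1, 2))) = Add(-2, Pow(1, Rational(1, 2))) = Add(-2, 1) = -1)
Function('u')(x, H) = -35 (Function('u')(x, H) = Add(-25, Mul(-1, Add(9, Mul(-1, -1)))) = Add(-25, Mul(-1, Add(9, 1))) = Add(-25, Mul(-1, 10)) = Add(-25, -10) = -35)
Add(Add(-31443, Function('u')(Add(-81, 18), 97)), 18585) = Add(Add(-31443, -35), 18585) = Add(-31478, 18585) = -12893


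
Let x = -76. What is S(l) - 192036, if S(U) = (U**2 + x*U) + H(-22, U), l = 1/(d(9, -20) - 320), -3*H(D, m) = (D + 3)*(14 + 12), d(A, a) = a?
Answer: -66540900877/346800 ≈ -1.9187e+5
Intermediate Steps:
H(D, m) = -26 - 26*D/3 (H(D, m) = -(D + 3)*(14 + 12)/3 = -(3 + D)*26/3 = -(78 + 26*D)/3 = -26 - 26*D/3)
l = -1/340 (l = 1/(-20 - 320) = 1/(-340) = -1/340 ≈ -0.0029412)
S(U) = 494/3 + U**2 - 76*U (S(U) = (U**2 - 76*U) + (-26 - 26/3*(-22)) = (U**2 - 76*U) + (-26 + 572/3) = (U**2 - 76*U) + 494/3 = 494/3 + U**2 - 76*U)
S(l) - 192036 = (494/3 + (-1/340)**2 - 76*(-1/340)) - 192036 = (494/3 + 1/115600 + 19/85) - 192036 = 57183923/346800 - 192036 = -66540900877/346800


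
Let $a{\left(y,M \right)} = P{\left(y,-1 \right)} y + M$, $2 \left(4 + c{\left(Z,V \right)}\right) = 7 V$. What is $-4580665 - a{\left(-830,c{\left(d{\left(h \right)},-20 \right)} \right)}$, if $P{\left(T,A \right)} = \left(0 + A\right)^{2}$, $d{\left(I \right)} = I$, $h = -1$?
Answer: $-4579761$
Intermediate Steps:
$c{\left(Z,V \right)} = -4 + \frac{7 V}{2}$
$P{\left(T,A \right)} = A^{2}$
$a{\left(y,M \right)} = M + y$ ($a{\left(y,M \right)} = \left(-1\right)^{2} y + M = 1 y + M = y + M = M + y$)
$-4580665 - a{\left(-830,c{\left(d{\left(h \right)},-20 \right)} \right)} = -4580665 - \left(\left(-4 + \frac{7}{2} \left(-20\right)\right) - 830\right) = -4580665 - \left(\left(-4 - 70\right) - 830\right) = -4580665 - \left(-74 - 830\right) = -4580665 - -904 = -4580665 + 904 = -4579761$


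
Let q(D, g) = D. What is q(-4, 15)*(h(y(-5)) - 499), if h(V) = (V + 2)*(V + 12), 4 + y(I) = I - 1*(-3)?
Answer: 2092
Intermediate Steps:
y(I) = -1 + I (y(I) = -4 + (I - 1*(-3)) = -4 + (I + 3) = -4 + (3 + I) = -1 + I)
h(V) = (2 + V)*(12 + V)
q(-4, 15)*(h(y(-5)) - 499) = -4*((24 + (-1 - 5)² + 14*(-1 - 5)) - 499) = -4*((24 + (-6)² + 14*(-6)) - 499) = -4*((24 + 36 - 84) - 499) = -4*(-24 - 499) = -4*(-523) = 2092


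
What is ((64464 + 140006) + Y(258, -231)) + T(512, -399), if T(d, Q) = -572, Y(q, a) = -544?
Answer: 203354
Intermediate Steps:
((64464 + 140006) + Y(258, -231)) + T(512, -399) = ((64464 + 140006) - 544) - 572 = (204470 - 544) - 572 = 203926 - 572 = 203354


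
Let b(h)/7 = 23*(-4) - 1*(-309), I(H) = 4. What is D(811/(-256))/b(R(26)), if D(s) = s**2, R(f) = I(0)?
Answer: 657721/99549184 ≈ 0.0066070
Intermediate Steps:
R(f) = 4
b(h) = 1519 (b(h) = 7*(23*(-4) - 1*(-309)) = 7*(-92 + 309) = 7*217 = 1519)
D(811/(-256))/b(R(26)) = (811/(-256))**2/1519 = (811*(-1/256))**2*(1/1519) = (-811/256)**2*(1/1519) = (657721/65536)*(1/1519) = 657721/99549184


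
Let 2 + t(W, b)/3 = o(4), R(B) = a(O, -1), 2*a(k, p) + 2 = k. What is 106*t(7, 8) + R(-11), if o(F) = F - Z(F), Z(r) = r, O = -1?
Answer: -1275/2 ≈ -637.50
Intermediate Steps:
a(k, p) = -1 + k/2
R(B) = -3/2 (R(B) = -1 + (1/2)*(-1) = -1 - 1/2 = -3/2)
o(F) = 0 (o(F) = F - F = 0)
t(W, b) = -6 (t(W, b) = -6 + 3*0 = -6 + 0 = -6)
106*t(7, 8) + R(-11) = 106*(-6) - 3/2 = -636 - 3/2 = -1275/2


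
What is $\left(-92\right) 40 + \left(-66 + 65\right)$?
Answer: $-3681$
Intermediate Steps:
$\left(-92\right) 40 + \left(-66 + 65\right) = -3680 - 1 = -3681$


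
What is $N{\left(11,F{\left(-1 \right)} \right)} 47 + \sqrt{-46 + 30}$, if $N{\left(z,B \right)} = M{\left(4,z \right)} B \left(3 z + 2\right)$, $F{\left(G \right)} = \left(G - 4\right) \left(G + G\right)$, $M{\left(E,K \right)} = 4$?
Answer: $65800 + 4 i \approx 65800.0 + 4.0 i$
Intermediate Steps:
$F{\left(G \right)} = 2 G \left(-4 + G\right)$ ($F{\left(G \right)} = \left(-4 + G\right) 2 G = 2 G \left(-4 + G\right)$)
$N{\left(z,B \right)} = 4 B \left(2 + 3 z\right)$ ($N{\left(z,B \right)} = 4 B \left(3 z + 2\right) = 4 B \left(2 + 3 z\right)$)
$N{\left(11,F{\left(-1 \right)} \right)} 47 + \sqrt{-46 + 30} = 4 \cdot 2 \left(-1\right) \left(-4 - 1\right) \left(2 + 3 \cdot 11\right) 47 + \sqrt{-46 + 30} = 4 \cdot 2 \left(-1\right) \left(-5\right) \left(2 + 33\right) 47 + \sqrt{-16} = 4 \cdot 10 \cdot 35 \cdot 47 + 4 i = 1400 \cdot 47 + 4 i = 65800 + 4 i$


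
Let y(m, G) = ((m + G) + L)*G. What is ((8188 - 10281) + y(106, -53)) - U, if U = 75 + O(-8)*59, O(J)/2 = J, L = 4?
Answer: -4245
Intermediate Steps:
O(J) = 2*J
U = -869 (U = 75 + (2*(-8))*59 = 75 - 16*59 = 75 - 944 = -869)
y(m, G) = G*(4 + G + m) (y(m, G) = ((m + G) + 4)*G = ((G + m) + 4)*G = (4 + G + m)*G = G*(4 + G + m))
((8188 - 10281) + y(106, -53)) - U = ((8188 - 10281) - 53*(4 - 53 + 106)) - 1*(-869) = (-2093 - 53*57) + 869 = (-2093 - 3021) + 869 = -5114 + 869 = -4245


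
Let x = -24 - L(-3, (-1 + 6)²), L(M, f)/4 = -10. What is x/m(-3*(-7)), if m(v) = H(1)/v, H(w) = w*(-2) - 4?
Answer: -56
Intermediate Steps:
L(M, f) = -40 (L(M, f) = 4*(-10) = -40)
H(w) = -4 - 2*w (H(w) = -2*w - 4 = -4 - 2*w)
m(v) = -6/v (m(v) = (-4 - 2*1)/v = (-4 - 2)/v = -6/v)
x = 16 (x = -24 - 1*(-40) = -24 + 40 = 16)
x/m(-3*(-7)) = 16/((-6/((-3*(-7))))) = 16/((-6/21)) = 16/((-6*1/21)) = 16/(-2/7) = 16*(-7/2) = -56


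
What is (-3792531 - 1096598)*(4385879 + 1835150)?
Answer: -30415413293741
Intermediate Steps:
(-3792531 - 1096598)*(4385879 + 1835150) = -4889129*6221029 = -30415413293741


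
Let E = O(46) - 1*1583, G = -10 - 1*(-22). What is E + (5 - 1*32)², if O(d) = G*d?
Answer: -302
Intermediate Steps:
G = 12 (G = -10 + 22 = 12)
O(d) = 12*d
E = -1031 (E = 12*46 - 1*1583 = 552 - 1583 = -1031)
E + (5 - 1*32)² = -1031 + (5 - 1*32)² = -1031 + (5 - 32)² = -1031 + (-27)² = -1031 + 729 = -302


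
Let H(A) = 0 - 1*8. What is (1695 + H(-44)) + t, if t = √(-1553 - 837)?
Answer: 1687 + I*√2390 ≈ 1687.0 + 48.888*I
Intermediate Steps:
H(A) = -8 (H(A) = 0 - 8 = -8)
t = I*√2390 (t = √(-2390) = I*√2390 ≈ 48.888*I)
(1695 + H(-44)) + t = (1695 - 8) + I*√2390 = 1687 + I*√2390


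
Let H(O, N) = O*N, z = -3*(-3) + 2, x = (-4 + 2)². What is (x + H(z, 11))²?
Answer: 15625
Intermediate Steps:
x = 4 (x = (-2)² = 4)
z = 11 (z = 9 + 2 = 11)
H(O, N) = N*O
(x + H(z, 11))² = (4 + 11*11)² = (4 + 121)² = 125² = 15625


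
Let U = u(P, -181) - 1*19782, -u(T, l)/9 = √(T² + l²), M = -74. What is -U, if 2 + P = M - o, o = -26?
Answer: 19782 + 9*√35261 ≈ 21472.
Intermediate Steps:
P = -50 (P = -2 + (-74 - 1*(-26)) = -2 + (-74 + 26) = -2 - 48 = -50)
u(T, l) = -9*√(T² + l²)
U = -19782 - 9*√35261 (U = -9*√((-50)² + (-181)²) - 1*19782 = -9*√(2500 + 32761) - 19782 = -9*√35261 - 19782 = -19782 - 9*√35261 ≈ -21472.)
-U = -(-19782 - 9*√35261) = 19782 + 9*√35261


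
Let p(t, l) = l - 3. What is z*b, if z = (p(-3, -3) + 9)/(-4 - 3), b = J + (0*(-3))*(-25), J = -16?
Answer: 48/7 ≈ 6.8571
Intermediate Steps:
p(t, l) = -3 + l
b = -16 (b = -16 + (0*(-3))*(-25) = -16 + 0*(-25) = -16 + 0 = -16)
z = -3/7 (z = ((-3 - 3) + 9)/(-4 - 3) = (-6 + 9)/(-7) = 3*(-1/7) = -3/7 ≈ -0.42857)
z*b = -3/7*(-16) = 48/7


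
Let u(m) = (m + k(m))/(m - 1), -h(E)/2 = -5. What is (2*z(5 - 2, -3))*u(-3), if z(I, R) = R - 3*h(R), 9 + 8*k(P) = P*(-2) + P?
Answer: -495/8 ≈ -61.875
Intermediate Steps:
k(P) = -9/8 - P/8 (k(P) = -9/8 + (P*(-2) + P)/8 = -9/8 + (-2*P + P)/8 = -9/8 + (-P)/8 = -9/8 - P/8)
h(E) = 10 (h(E) = -2*(-5) = 10)
z(I, R) = -30 + R (z(I, R) = R - 3*10 = R - 30 = -30 + R)
u(m) = (-9/8 + 7*m/8)/(-1 + m) (u(m) = (m + (-9/8 - m/8))/(m - 1) = (-9/8 + 7*m/8)/(-1 + m))
(2*z(5 - 2, -3))*u(-3) = (2*(-30 - 3))*((-9 + 7*(-3))/(8*(-1 - 3))) = (2*(-33))*((1/8)*(-9 - 21)/(-4)) = -33*(-1)*(-30)/(4*4) = -66*15/16 = -495/8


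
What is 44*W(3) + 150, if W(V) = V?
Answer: 282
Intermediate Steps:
44*W(3) + 150 = 44*3 + 150 = 132 + 150 = 282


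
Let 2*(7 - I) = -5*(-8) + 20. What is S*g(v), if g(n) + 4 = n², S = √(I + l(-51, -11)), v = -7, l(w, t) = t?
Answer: 45*I*√34 ≈ 262.39*I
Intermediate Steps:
I = -23 (I = 7 - (-5*(-8) + 20)/2 = 7 - (40 + 20)/2 = 7 - ½*60 = 7 - 30 = -23)
S = I*√34 (S = √(-23 - 11) = √(-34) = I*√34 ≈ 5.8309*I)
g(n) = -4 + n²
S*g(v) = (I*√34)*(-4 + (-7)²) = (I*√34)*(-4 + 49) = (I*√34)*45 = 45*I*√34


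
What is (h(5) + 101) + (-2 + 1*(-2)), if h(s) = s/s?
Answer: 98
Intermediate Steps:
h(s) = 1
(h(5) + 101) + (-2 + 1*(-2)) = (1 + 101) + (-2 + 1*(-2)) = 102 + (-2 - 2) = 102 - 4 = 98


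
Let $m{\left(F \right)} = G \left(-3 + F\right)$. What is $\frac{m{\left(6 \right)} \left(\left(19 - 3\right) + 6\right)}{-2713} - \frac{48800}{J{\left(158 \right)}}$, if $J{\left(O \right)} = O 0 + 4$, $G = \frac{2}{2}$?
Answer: $- \frac{33098666}{2713} \approx -12200.0$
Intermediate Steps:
$G = 1$ ($G = 2 \cdot \frac{1}{2} = 1$)
$J{\left(O \right)} = 4$ ($J{\left(O \right)} = 0 + 4 = 4$)
$m{\left(F \right)} = -3 + F$ ($m{\left(F \right)} = 1 \left(-3 + F\right) = -3 + F$)
$\frac{m{\left(6 \right)} \left(\left(19 - 3\right) + 6\right)}{-2713} - \frac{48800}{J{\left(158 \right)}} = \frac{\left(-3 + 6\right) \left(\left(19 - 3\right) + 6\right)}{-2713} - \frac{48800}{4} = 3 \left(16 + 6\right) \left(- \frac{1}{2713}\right) - 12200 = 3 \cdot 22 \left(- \frac{1}{2713}\right) - 12200 = 66 \left(- \frac{1}{2713}\right) - 12200 = - \frac{66}{2713} - 12200 = - \frac{33098666}{2713}$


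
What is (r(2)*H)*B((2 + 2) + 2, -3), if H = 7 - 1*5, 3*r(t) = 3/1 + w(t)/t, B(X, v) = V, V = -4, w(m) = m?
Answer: -32/3 ≈ -10.667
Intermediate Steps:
B(X, v) = -4
r(t) = 4/3 (r(t) = (3/1 + t/t)/3 = (3*1 + 1)/3 = (3 + 1)/3 = (1/3)*4 = 4/3)
H = 2 (H = 7 - 5 = 2)
(r(2)*H)*B((2 + 2) + 2, -3) = ((4/3)*2)*(-4) = (8/3)*(-4) = -32/3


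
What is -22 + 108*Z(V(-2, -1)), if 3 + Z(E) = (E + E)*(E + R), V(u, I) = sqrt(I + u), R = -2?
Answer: -994 - 432*I*sqrt(3) ≈ -994.0 - 748.25*I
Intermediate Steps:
Z(E) = -3 + 2*E*(-2 + E) (Z(E) = -3 + (E + E)*(E - 2) = -3 + (2*E)*(-2 + E) = -3 + 2*E*(-2 + E))
-22 + 108*Z(V(-2, -1)) = -22 + 108*(-3 - 4*sqrt(-1 - 2) + 2*(sqrt(-1 - 2))**2) = -22 + 108*(-3 - 4*I*sqrt(3) + 2*(sqrt(-3))**2) = -22 + 108*(-3 - 4*I*sqrt(3) + 2*(I*sqrt(3))**2) = -22 + 108*(-3 - 4*I*sqrt(3) + 2*(-3)) = -22 + 108*(-3 - 4*I*sqrt(3) - 6) = -22 + 108*(-9 - 4*I*sqrt(3)) = -22 + (-972 - 432*I*sqrt(3)) = -994 - 432*I*sqrt(3)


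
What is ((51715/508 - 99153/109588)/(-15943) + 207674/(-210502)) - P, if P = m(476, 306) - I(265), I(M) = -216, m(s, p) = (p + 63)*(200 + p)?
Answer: -1091400932070288586095/5838523163941367 ≈ -1.8693e+5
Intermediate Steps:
m(s, p) = (63 + p)*(200 + p)
P = 186930 (P = (12600 + 306² + 263*306) - 1*(-216) = (12600 + 93636 + 80478) + 216 = 186714 + 216 = 186930)
((51715/508 - 99153/109588)/(-15943) + 207674/(-210502)) - P = ((51715/508 - 99153/109588)/(-15943) + 207674/(-210502)) - 1*186930 = ((51715*(1/508) - 99153*1/109588)*(-1/15943) + 207674*(-1/210502)) - 186930 = ((51715/508 - 99153/109588)*(-1/15943) - 103837/105251) - 186930 = ((351060856/3479419)*(-1/15943) - 103837/105251) - 186930 = (-351060856/55472377117 - 103837/105251) - 186930 = -5797034728852785/5838523163941367 - 186930 = -1091400932070288586095/5838523163941367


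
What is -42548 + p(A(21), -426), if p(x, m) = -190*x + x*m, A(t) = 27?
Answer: -59180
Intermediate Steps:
p(x, m) = -190*x + m*x
-42548 + p(A(21), -426) = -42548 + 27*(-190 - 426) = -42548 + 27*(-616) = -42548 - 16632 = -59180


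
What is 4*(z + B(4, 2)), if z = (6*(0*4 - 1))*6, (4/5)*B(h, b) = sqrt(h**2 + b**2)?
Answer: -144 + 10*sqrt(5) ≈ -121.64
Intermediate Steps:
B(h, b) = 5*sqrt(b**2 + h**2)/4 (B(h, b) = 5*sqrt(h**2 + b**2)/4 = 5*sqrt(b**2 + h**2)/4)
z = -36 (z = (6*(0 - 1))*6 = (6*(-1))*6 = -6*6 = -36)
4*(z + B(4, 2)) = 4*(-36 + 5*sqrt(2**2 + 4**2)/4) = 4*(-36 + 5*sqrt(4 + 16)/4) = 4*(-36 + 5*sqrt(20)/4) = 4*(-36 + 5*(2*sqrt(5))/4) = 4*(-36 + 5*sqrt(5)/2) = -144 + 10*sqrt(5)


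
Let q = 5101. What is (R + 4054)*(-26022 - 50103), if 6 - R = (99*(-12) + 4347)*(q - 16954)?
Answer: -2850705172875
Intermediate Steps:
R = 37443633 (R = 6 - (99*(-12) + 4347)*(5101 - 16954) = 6 - (-1188 + 4347)*(-11853) = 6 - 3159*(-11853) = 6 - 1*(-37443627) = 6 + 37443627 = 37443633)
(R + 4054)*(-26022 - 50103) = (37443633 + 4054)*(-26022 - 50103) = 37447687*(-76125) = -2850705172875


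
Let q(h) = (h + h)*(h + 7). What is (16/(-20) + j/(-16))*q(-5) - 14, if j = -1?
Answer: ¾ ≈ 0.75000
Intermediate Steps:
q(h) = 2*h*(7 + h) (q(h) = (2*h)*(7 + h) = 2*h*(7 + h))
(16/(-20) + j/(-16))*q(-5) - 14 = (16/(-20) - 1/(-16))*(2*(-5)*(7 - 5)) - 14 = (16*(-1/20) - 1*(-1/16))*(2*(-5)*2) - 14 = (-⅘ + 1/16)*(-20) - 14 = -59/80*(-20) - 14 = 59/4 - 14 = ¾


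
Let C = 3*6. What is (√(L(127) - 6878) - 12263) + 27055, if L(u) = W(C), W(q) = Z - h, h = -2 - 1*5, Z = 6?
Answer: 14792 + I*√6865 ≈ 14792.0 + 82.855*I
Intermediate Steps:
h = -7 (h = -2 - 5 = -7)
C = 18
W(q) = 13 (W(q) = 6 - 1*(-7) = 6 + 7 = 13)
L(u) = 13
(√(L(127) - 6878) - 12263) + 27055 = (√(13 - 6878) - 12263) + 27055 = (√(-6865) - 12263) + 27055 = (I*√6865 - 12263) + 27055 = (-12263 + I*√6865) + 27055 = 14792 + I*√6865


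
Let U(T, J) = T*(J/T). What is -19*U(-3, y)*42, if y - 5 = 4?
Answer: -7182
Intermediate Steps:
y = 9 (y = 5 + 4 = 9)
U(T, J) = J
-19*U(-3, y)*42 = -19*9*42 = -171*42 = -7182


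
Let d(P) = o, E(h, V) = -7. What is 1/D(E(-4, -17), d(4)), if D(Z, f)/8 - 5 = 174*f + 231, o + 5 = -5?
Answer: -1/12032 ≈ -8.3112e-5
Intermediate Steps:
o = -10 (o = -5 - 5 = -10)
d(P) = -10
D(Z, f) = 1888 + 1392*f (D(Z, f) = 40 + 8*(174*f + 231) = 40 + 8*(231 + 174*f) = 40 + (1848 + 1392*f) = 1888 + 1392*f)
1/D(E(-4, -17), d(4)) = 1/(1888 + 1392*(-10)) = 1/(1888 - 13920) = 1/(-12032) = -1/12032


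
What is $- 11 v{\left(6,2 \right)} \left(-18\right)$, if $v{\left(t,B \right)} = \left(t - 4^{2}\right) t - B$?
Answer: $-12276$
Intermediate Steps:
$v{\left(t,B \right)} = - B + t \left(-16 + t\right)$ ($v{\left(t,B \right)} = \left(t - 16\right) t - B = \left(-16 + t\right) t - B = t \left(-16 + t\right) - B = - B + t \left(-16 + t\right)$)
$- 11 v{\left(6,2 \right)} \left(-18\right) = - 11 \left(6^{2} - 2 - 96\right) \left(-18\right) = - 11 \left(36 - 2 - 96\right) \left(-18\right) = \left(-11\right) \left(-62\right) \left(-18\right) = 682 \left(-18\right) = -12276$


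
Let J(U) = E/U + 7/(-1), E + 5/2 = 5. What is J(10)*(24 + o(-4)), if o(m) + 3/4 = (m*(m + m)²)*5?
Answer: 135729/16 ≈ 8483.1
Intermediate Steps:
E = 5/2 (E = -5/2 + 5 = 5/2 ≈ 2.5000)
J(U) = -7 + 5/(2*U) (J(U) = 5/(2*U) + 7/(-1) = 5/(2*U) + 7*(-1) = 5/(2*U) - 7 = -7 + 5/(2*U))
o(m) = -¾ + 20*m³ (o(m) = -¾ + (m*(m + m)²)*5 = -¾ + (m*(2*m)²)*5 = -¾ + (m*(4*m²))*5 = -¾ + (4*m³)*5 = -¾ + 20*m³)
J(10)*(24 + o(-4)) = (-7 + (5/2)/10)*(24 + (-¾ + 20*(-4)³)) = (-7 + (5/2)*(⅒))*(24 + (-¾ + 20*(-64))) = (-7 + ¼)*(24 + (-¾ - 1280)) = -27*(24 - 5123/4)/4 = -27/4*(-5027/4) = 135729/16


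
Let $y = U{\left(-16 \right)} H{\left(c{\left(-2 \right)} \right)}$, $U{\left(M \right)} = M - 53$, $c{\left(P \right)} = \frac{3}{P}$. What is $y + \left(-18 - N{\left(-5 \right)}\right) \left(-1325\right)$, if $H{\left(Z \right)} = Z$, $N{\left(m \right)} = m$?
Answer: $\frac{34657}{2} \approx 17329.0$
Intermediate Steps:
$U{\left(M \right)} = -53 + M$
$y = \frac{207}{2}$ ($y = \left(-53 - 16\right) \frac{3}{-2} = - 69 \cdot 3 \left(- \frac{1}{2}\right) = \left(-69\right) \left(- \frac{3}{2}\right) = \frac{207}{2} \approx 103.5$)
$y + \left(-18 - N{\left(-5 \right)}\right) \left(-1325\right) = \frac{207}{2} + \left(-18 - -5\right) \left(-1325\right) = \frac{207}{2} + \left(-18 + 5\right) \left(-1325\right) = \frac{207}{2} - -17225 = \frac{207}{2} + 17225 = \frac{34657}{2}$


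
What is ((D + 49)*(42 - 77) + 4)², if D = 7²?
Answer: 11737476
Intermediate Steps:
D = 49
((D + 49)*(42 - 77) + 4)² = ((49 + 49)*(42 - 77) + 4)² = (98*(-35) + 4)² = (-3430 + 4)² = (-3426)² = 11737476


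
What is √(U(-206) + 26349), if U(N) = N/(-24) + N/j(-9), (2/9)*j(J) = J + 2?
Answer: √46506313/42 ≈ 162.37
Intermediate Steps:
j(J) = 9 + 9*J/2 (j(J) = 9*(J + 2)/2 = 9*(2 + J)/2 = 9 + 9*J/2)
U(N) = -37*N/504 (U(N) = N/(-24) + N/(9 + (9/2)*(-9)) = N*(-1/24) + N/(9 - 81/2) = -N/24 + N/(-63/2) = -N/24 + N*(-2/63) = -N/24 - 2*N/63 = -37*N/504)
√(U(-206) + 26349) = √(-37/504*(-206) + 26349) = √(3811/252 + 26349) = √(6643759/252) = √46506313/42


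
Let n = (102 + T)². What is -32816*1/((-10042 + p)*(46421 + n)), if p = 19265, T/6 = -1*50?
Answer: -32816/789719375 ≈ -4.1554e-5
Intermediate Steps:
T = -300 (T = 6*(-1*50) = 6*(-50) = -300)
n = 39204 (n = (102 - 300)² = (-198)² = 39204)
-32816*1/((-10042 + p)*(46421 + n)) = -32816*1/((-10042 + 19265)*(46421 + 39204)) = -32816/(9223*85625) = -32816/789719375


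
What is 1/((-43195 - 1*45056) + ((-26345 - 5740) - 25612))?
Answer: -1/145948 ≈ -6.8518e-6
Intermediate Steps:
1/((-43195 - 1*45056) + ((-26345 - 5740) - 25612)) = 1/((-43195 - 45056) + (-32085 - 25612)) = 1/(-88251 - 57697) = 1/(-145948) = -1/145948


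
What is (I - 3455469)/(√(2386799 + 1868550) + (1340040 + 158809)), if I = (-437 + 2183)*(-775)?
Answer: -12666772899/3948232108 + 8451*√4255349/3948232108 ≈ -3.2038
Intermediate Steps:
I = -1353150 (I = 1746*(-775) = -1353150)
(I - 3455469)/(√(2386799 + 1868550) + (1340040 + 158809)) = (-1353150 - 3455469)/(√(2386799 + 1868550) + (1340040 + 158809)) = -4808619/(√4255349 + 1498849) = -4808619/(1498849 + √4255349)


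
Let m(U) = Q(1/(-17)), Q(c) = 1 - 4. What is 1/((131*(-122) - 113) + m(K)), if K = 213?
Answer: -1/16098 ≈ -6.2120e-5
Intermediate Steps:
Q(c) = -3
m(U) = -3
1/((131*(-122) - 113) + m(K)) = 1/((131*(-122) - 113) - 3) = 1/((-15982 - 113) - 3) = 1/(-16095 - 3) = 1/(-16098) = -1/16098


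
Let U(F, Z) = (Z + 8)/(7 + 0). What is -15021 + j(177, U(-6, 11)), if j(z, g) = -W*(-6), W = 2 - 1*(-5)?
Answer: -14979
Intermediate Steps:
W = 7 (W = 2 + 5 = 7)
U(F, Z) = 8/7 + Z/7 (U(F, Z) = (8 + Z)/7 = (8 + Z)*(1/7) = 8/7 + Z/7)
j(z, g) = 42 (j(z, g) = -1*7*(-6) = -7*(-6) = 42)
-15021 + j(177, U(-6, 11)) = -15021 + 42 = -14979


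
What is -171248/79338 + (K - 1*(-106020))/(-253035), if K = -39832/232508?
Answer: -71611272186478/27783724525605 ≈ -2.5775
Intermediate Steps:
K = -9958/58127 (K = -39832*1/232508 = -9958/58127 ≈ -0.17131)
-171248/79338 + (K - 1*(-106020))/(-253035) = -171248/79338 + (-9958/58127 - 1*(-106020))/(-253035) = -171248*1/79338 + (-9958/58127 + 106020)*(-1/253035) = -12232/5667 + (6162614582/58127)*(-1/253035) = -12232/5667 - 6162614582/14708165445 = -71611272186478/27783724525605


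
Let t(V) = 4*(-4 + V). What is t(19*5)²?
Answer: 132496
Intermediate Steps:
t(V) = -16 + 4*V
t(19*5)² = (-16 + 4*(19*5))² = (-16 + 4*95)² = (-16 + 380)² = 364² = 132496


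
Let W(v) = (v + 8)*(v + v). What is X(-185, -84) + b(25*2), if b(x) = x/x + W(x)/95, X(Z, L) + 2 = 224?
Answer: 5397/19 ≈ 284.05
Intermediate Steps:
X(Z, L) = 222 (X(Z, L) = -2 + 224 = 222)
W(v) = 2*v*(8 + v) (W(v) = (8 + v)*(2*v) = 2*v*(8 + v))
b(x) = 1 + 2*x*(8 + x)/95 (b(x) = x/x + (2*x*(8 + x))/95 = 1 + (2*x*(8 + x))*(1/95) = 1 + 2*x*(8 + x)/95)
X(-185, -84) + b(25*2) = 222 + (1 + 2*(25*2)*(8 + 25*2)/95) = 222 + (1 + (2/95)*50*(8 + 50)) = 222 + (1 + (2/95)*50*58) = 222 + (1 + 1160/19) = 222 + 1179/19 = 5397/19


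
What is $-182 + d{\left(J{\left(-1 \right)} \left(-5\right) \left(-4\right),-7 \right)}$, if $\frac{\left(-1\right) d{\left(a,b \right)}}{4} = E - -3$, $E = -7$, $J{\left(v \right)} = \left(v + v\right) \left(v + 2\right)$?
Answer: $-166$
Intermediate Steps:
$J{\left(v \right)} = 2 v \left(2 + v\right)$
$d{\left(a,b \right)} = 16$ ($d{\left(a,b \right)} = - 4 \left(-7 - -3\right) = - 4 \left(-7 + 3\right) = \left(-4\right) \left(-4\right) = 16$)
$-182 + d{\left(J{\left(-1 \right)} \left(-5\right) \left(-4\right),-7 \right)} = -182 + 16 = -166$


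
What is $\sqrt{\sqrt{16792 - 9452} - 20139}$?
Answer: $\sqrt{-20139 + 2 \sqrt{1835}} \approx 141.61 i$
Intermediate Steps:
$\sqrt{\sqrt{16792 - 9452} - 20139} = \sqrt{\sqrt{7340} - 20139} = \sqrt{2 \sqrt{1835} - 20139} = \sqrt{-20139 + 2 \sqrt{1835}}$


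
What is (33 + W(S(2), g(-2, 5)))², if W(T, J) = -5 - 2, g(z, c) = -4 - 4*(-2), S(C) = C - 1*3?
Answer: 676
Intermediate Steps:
S(C) = -3 + C (S(C) = C - 3 = -3 + C)
g(z, c) = 4 (g(z, c) = -4 + 8 = 4)
W(T, J) = -7
(33 + W(S(2), g(-2, 5)))² = (33 - 7)² = 26² = 676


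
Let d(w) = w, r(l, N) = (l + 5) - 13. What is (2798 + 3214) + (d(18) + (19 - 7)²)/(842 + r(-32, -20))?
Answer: 2410893/401 ≈ 6012.2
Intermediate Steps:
r(l, N) = -8 + l (r(l, N) = (5 + l) - 13 = -8 + l)
(2798 + 3214) + (d(18) + (19 - 7)²)/(842 + r(-32, -20)) = (2798 + 3214) + (18 + (19 - 7)²)/(842 + (-8 - 32)) = 6012 + (18 + 12²)/(842 - 40) = 6012 + (18 + 144)/802 = 6012 + 162*(1/802) = 6012 + 81/401 = 2410893/401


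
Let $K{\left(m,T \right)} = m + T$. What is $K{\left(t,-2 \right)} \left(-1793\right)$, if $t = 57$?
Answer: $-98615$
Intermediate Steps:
$K{\left(m,T \right)} = T + m$
$K{\left(t,-2 \right)} \left(-1793\right) = \left(-2 + 57\right) \left(-1793\right) = 55 \left(-1793\right) = -98615$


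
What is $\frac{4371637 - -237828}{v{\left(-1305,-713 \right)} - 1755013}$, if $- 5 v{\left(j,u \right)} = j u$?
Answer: $- \frac{4609465}{1941106} \approx -2.3747$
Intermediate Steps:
$v{\left(j,u \right)} = - \frac{j u}{5}$
$\frac{4371637 - -237828}{v{\left(-1305,-713 \right)} - 1755013} = \frac{4371637 - -237828}{\left(- \frac{1}{5}\right) \left(-1305\right) \left(-713\right) - 1755013} = \frac{4371637 + \left(-342298 + 580126\right)}{-186093 - 1755013} = \frac{4371637 + 237828}{-1941106} = 4609465 \left(- \frac{1}{1941106}\right) = - \frac{4609465}{1941106}$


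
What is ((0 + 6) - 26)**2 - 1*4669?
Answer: -4269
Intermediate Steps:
((0 + 6) - 26)**2 - 1*4669 = (6 - 26)**2 - 4669 = (-20)**2 - 4669 = 400 - 4669 = -4269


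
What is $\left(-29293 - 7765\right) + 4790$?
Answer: $-32268$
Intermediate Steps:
$\left(-29293 - 7765\right) + 4790 = -37058 + 4790 = -32268$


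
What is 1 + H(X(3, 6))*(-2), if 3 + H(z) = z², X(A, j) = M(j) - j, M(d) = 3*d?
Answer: -281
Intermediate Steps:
X(A, j) = 2*j (X(A, j) = 3*j - j = 2*j)
H(z) = -3 + z²
1 + H(X(3, 6))*(-2) = 1 + (-3 + (2*6)²)*(-2) = 1 + (-3 + 12²)*(-2) = 1 + (-3 + 144)*(-2) = 1 + 141*(-2) = 1 - 282 = -281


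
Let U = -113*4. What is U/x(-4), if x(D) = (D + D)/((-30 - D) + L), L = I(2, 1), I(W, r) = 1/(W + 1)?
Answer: -8701/6 ≈ -1450.2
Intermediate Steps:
I(W, r) = 1/(1 + W)
L = ⅓ (L = 1/(1 + 2) = 1/3 = ⅓ ≈ 0.33333)
x(D) = 2*D/(-89/3 - D) (x(D) = (D + D)/((-30 - D) + ⅓) = (2*D)/(-89/3 - D) = 2*D/(-89/3 - D))
U = -452
U/x(-4) = -452/((-6*(-4)/(89 + 3*(-4)))) = -452/((-6*(-4)/(89 - 12))) = -452/((-6*(-4)/77)) = -452/((-6*(-4)*1/77)) = -452/24/77 = -452*77/24 = -8701/6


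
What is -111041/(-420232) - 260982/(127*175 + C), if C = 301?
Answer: -53585839129/4733073016 ≈ -11.322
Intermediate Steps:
-111041/(-420232) - 260982/(127*175 + C) = -111041/(-420232) - 260982/(127*175 + 301) = -111041*(-1/420232) - 260982/(22225 + 301) = 111041/420232 - 260982/22526 = 111041/420232 - 260982*1/22526 = 111041/420232 - 130491/11263 = -53585839129/4733073016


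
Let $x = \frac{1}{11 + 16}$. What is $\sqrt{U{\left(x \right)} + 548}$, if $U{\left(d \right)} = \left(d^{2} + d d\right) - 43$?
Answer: $\frac{\sqrt{368147}}{27} \approx 22.472$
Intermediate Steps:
$x = \frac{1}{27} \approx 0.037037$
$U{\left(d \right)} = -43 + 2 d^{2}$ ($U{\left(d \right)} = \left(d^{2} + d^{2}\right) - 43 = 2 d^{2} - 43 = -43 + 2 d^{2}$)
$\sqrt{U{\left(x \right)} + 548} = \sqrt{\left(-43 + \frac{2}{729}\right) + 548} = \sqrt{- \frac{31345}{729} + 548} = \sqrt{\frac{368147}{729}} = \frac{\sqrt{368147}}{27}$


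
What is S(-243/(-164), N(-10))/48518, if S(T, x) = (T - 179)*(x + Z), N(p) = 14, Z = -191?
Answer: 5153001/7956952 ≈ 0.64761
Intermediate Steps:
S(T, x) = (-191 + x)*(-179 + T) (S(T, x) = (T - 179)*(x - 191) = (-179 + T)*(-191 + x) = (-191 + x)*(-179 + T))
S(-243/(-164), N(-10))/48518 = (34189 - (-46413)/(-164) - 179*14 - 243/(-164)*14)/48518 = (34189 - (-46413)*(-1)/164 - 2506 - 243*(-1/164)*14)*(1/48518) = (34189 - 191*243/164 - 2506 + (243/164)*14)*(1/48518) = (34189 - 46413/164 - 2506 + 1701/82)*(1/48518) = (5153001/164)*(1/48518) = 5153001/7956952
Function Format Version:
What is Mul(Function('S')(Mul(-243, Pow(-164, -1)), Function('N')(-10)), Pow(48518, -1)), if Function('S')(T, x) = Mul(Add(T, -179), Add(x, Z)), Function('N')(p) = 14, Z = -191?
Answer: Rational(5153001, 7956952) ≈ 0.64761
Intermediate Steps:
Function('S')(T, x) = Mul(Add(-191, x), Add(-179, T)) (Function('S')(T, x) = Mul(Add(T, -179), Add(x, -191)) = Mul(Add(-179, T), Add(-191, x)) = Mul(Add(-191, x), Add(-179, T)))
Mul(Function('S')(Mul(-243, Pow(-164, -1)), Function('N')(-10)), Pow(48518, -1)) = Mul(Add(34189, Mul(-191, Mul(-243, Pow(-164, -1))), Mul(-179, 14), Mul(Mul(-243, Pow(-164, -1)), 14)), Pow(48518, -1)) = Mul(Add(34189, Mul(-191, Mul(-243, Rational(-1, 164))), -2506, Mul(Mul(-243, Rational(-1, 164)), 14)), Rational(1, 48518)) = Mul(Add(34189, Mul(-191, Rational(243, 164)), -2506, Mul(Rational(243, 164), 14)), Rational(1, 48518)) = Mul(Add(34189, Rational(-46413, 164), -2506, Rational(1701, 82)), Rational(1, 48518)) = Mul(Rational(5153001, 164), Rational(1, 48518)) = Rational(5153001, 7956952)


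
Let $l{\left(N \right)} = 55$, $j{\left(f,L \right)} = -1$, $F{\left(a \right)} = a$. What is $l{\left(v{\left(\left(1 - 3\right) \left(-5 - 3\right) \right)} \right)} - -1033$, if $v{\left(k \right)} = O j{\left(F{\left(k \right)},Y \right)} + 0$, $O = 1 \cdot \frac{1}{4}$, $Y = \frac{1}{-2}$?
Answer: $1088$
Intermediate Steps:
$Y = - \frac{1}{2} \approx -0.5$
$O = \frac{1}{4}$ ($O = 1 \cdot \frac{1}{4} = \frac{1}{4} \approx 0.25$)
$v{\left(k \right)} = - \frac{1}{4}$ ($v{\left(k \right)} = \frac{1}{4} \left(-1\right) + 0 = - \frac{1}{4} + 0 = - \frac{1}{4}$)
$l{\left(v{\left(\left(1 - 3\right) \left(-5 - 3\right) \right)} \right)} - -1033 = 55 - -1033 = 55 + 1033 = 1088$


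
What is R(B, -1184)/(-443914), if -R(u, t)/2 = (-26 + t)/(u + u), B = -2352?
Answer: 605/522042864 ≈ 1.1589e-6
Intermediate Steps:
R(u, t) = -(-26 + t)/u (R(u, t) = -2*(-26 + t)/(u + u) = -2*(-26 + t)/(2*u) = -2*(-26 + t)*1/(2*u) = -(-26 + t)/u)
R(B, -1184)/(-443914) = ((26 - 1*(-1184))/(-2352))/(-443914) = -(26 + 1184)/2352*(-1/443914) = -1/2352*1210*(-1/443914) = -605/1176*(-1/443914) = 605/522042864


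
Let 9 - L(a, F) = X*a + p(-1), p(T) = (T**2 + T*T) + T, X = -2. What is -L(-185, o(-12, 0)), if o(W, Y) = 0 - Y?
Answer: 362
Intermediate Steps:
o(W, Y) = -Y
p(T) = T + 2*T**2 (p(T) = (T**2 + T**2) + T = 2*T**2 + T = T + 2*T**2)
L(a, F) = 8 + 2*a (L(a, F) = 9 - (-2*a - (1 + 2*(-1))) = 9 - (-2*a - (1 - 2)) = 9 - (-2*a - 1*(-1)) = 9 - (-2*a + 1) = 9 - (1 - 2*a) = 9 + (-1 + 2*a) = 8 + 2*a)
-L(-185, o(-12, 0)) = -(8 + 2*(-185)) = -(8 - 370) = -1*(-362) = 362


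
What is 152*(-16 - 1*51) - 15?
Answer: -10199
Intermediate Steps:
152*(-16 - 1*51) - 15 = 152*(-16 - 51) - 15 = 152*(-67) - 15 = -10184 - 15 = -10199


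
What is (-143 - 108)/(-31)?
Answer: 251/31 ≈ 8.0968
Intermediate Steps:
(-143 - 108)/(-31) = -251*(-1/31) = 251/31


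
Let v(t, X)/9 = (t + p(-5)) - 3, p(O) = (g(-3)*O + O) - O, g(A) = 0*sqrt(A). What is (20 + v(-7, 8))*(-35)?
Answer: 2450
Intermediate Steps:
g(A) = 0
p(O) = 0 (p(O) = (0*O + O) - O = (0 + O) - O = O - O = 0)
v(t, X) = -27 + 9*t (v(t, X) = 9*((t + 0) - 3) = 9*(t - 3) = 9*(-3 + t) = -27 + 9*t)
(20 + v(-7, 8))*(-35) = (20 + (-27 + 9*(-7)))*(-35) = (20 + (-27 - 63))*(-35) = (20 - 90)*(-35) = -70*(-35) = 2450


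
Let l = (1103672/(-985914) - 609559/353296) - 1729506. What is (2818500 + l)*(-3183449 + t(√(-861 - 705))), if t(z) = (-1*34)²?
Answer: -603548638152421534862057/174159736272 ≈ -3.4655e+12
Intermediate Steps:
t(z) = 1156 (t(z) = (-34)² = 1156)
l = -301210804288669051/174159736272 (l = (1103672*(-1/985914) - 609559*1/353296) - 1729506 = (-551836/492957 - 609559/353296) - 1729506 = -495447827419/174159736272 - 1729506 = -301210804288669051/174159736272 ≈ -1.7295e+6)
(2818500 + l)*(-3183449 + t(√(-861 - 705))) = (2818500 - 301210804288669051/174159736272)*(-3183449 + 1156) = (189658412393962949/174159736272)*(-3182293) = -603548638152421534862057/174159736272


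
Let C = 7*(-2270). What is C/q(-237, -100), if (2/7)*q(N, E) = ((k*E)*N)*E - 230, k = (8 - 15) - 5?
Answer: -454/2843977 ≈ -0.00015964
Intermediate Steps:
C = -15890
k = -12 (k = -7 - 5 = -12)
q(N, E) = -805 - 42*N*E² (q(N, E) = 7*(((-12*E)*N)*E - 230)/2 = 7*((-12*E*N)*E - 230)/2 = 7*(-12*N*E² - 230)/2 = 7*(-230 - 12*N*E²)/2 = -805 - 42*N*E²)
C/q(-237, -100) = -15890/(-805 - 42*(-237)*(-100)²) = -15890/(-805 - 42*(-237)*10000) = -15890/(-805 + 99540000) = -15890/99539195 = -15890*1/99539195 = -454/2843977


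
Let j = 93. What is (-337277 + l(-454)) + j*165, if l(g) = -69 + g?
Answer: -322455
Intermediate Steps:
(-337277 + l(-454)) + j*165 = (-337277 + (-69 - 454)) + 93*165 = (-337277 - 523) + 15345 = -337800 + 15345 = -322455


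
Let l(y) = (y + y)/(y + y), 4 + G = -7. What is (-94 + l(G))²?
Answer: 8649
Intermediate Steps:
G = -11 (G = -4 - 7 = -11)
l(y) = 1 (l(y) = (2*y)/((2*y)) = (2*y)*(1/(2*y)) = 1)
(-94 + l(G))² = (-94 + 1)² = (-93)² = 8649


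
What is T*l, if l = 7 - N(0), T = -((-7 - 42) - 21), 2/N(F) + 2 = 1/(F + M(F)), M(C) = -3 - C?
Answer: 550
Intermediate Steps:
N(F) = -6/7 (N(F) = 2/(-2 + 1/(F + (-3 - F))) = 2/(-2 + 1/(-3)) = 2/(-2 - ⅓) = 2/(-7/3) = 2*(-3/7) = -6/7)
T = 70 (T = -(-49 - 21) = -1*(-70) = 70)
l = 55/7 (l = 7 - 1*(-6/7) = 7 + 6/7 = 55/7 ≈ 7.8571)
T*l = 70*(55/7) = 550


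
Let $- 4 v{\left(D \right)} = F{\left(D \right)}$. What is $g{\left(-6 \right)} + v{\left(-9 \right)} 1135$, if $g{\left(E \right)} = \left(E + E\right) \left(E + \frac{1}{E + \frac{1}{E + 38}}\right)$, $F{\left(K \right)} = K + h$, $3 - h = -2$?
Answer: $\frac{230921}{191} \approx 1209.0$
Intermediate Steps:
$h = 5$ ($h = 3 - -2 = 3 + 2 = 5$)
$F{\left(K \right)} = 5 + K$ ($F{\left(K \right)} = K + 5 = 5 + K$)
$v{\left(D \right)} = - \frac{5}{4} - \frac{D}{4}$ ($v{\left(D \right)} = - \frac{5 + D}{4} = - \frac{5}{4} - \frac{D}{4}$)
$g{\left(E \right)} = 2 E \left(E + \frac{1}{E + \frac{1}{38 + E}}\right)$
$g{\left(-6 \right)} + v{\left(-9 \right)} 1135 = 2 \left(-6\right) \frac{1}{1 + \left(-6\right)^{2} + 38 \left(-6\right)} \left(38 + \left(-6\right)^{3} + 2 \left(-6\right) + 38 \left(-6\right)^{2}\right) + \left(- \frac{5}{4} - - \frac{9}{4}\right) 1135 = 2 \left(-6\right) \frac{1}{1 + 36 - 228} \left(38 - 216 - 12 + 38 \cdot 36\right) + \left(- \frac{5}{4} + \frac{9}{4}\right) 1135 = 2 \left(-6\right) \frac{1}{-191} \left(38 - 216 - 12 + 1368\right) + 1 \cdot 1135 = 2 \left(-6\right) \left(- \frac{1}{191}\right) 1178 + 1135 = \frac{14136}{191} + 1135 = \frac{230921}{191}$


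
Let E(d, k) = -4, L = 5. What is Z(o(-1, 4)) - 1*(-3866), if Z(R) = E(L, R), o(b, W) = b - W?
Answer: 3862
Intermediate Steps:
Z(R) = -4
Z(o(-1, 4)) - 1*(-3866) = -4 - 1*(-3866) = -4 + 3866 = 3862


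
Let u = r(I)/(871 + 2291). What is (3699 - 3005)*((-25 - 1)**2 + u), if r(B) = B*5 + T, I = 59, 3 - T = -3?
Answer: 741821111/1581 ≈ 4.6921e+5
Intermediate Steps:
T = 6 (T = 3 - 1*(-3) = 3 + 3 = 6)
r(B) = 6 + 5*B (r(B) = B*5 + 6 = 5*B + 6 = 6 + 5*B)
u = 301/3162 (u = (6 + 5*59)/(871 + 2291) = (6 + 295)/3162 = 301*(1/3162) = 301/3162 ≈ 0.095193)
(3699 - 3005)*((-25 - 1)**2 + u) = (3699 - 3005)*((-25 - 1)**2 + 301/3162) = 694*((-26)**2 + 301/3162) = 694*(676 + 301/3162) = 694*(2137813/3162) = 741821111/1581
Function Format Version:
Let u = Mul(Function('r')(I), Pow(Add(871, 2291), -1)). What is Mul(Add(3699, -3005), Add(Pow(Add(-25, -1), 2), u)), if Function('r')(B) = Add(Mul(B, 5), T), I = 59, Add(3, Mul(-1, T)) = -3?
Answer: Rational(741821111, 1581) ≈ 4.6921e+5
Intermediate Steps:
T = 6 (T = Add(3, Mul(-1, -3)) = Add(3, 3) = 6)
Function('r')(B) = Add(6, Mul(5, B)) (Function('r')(B) = Add(Mul(B, 5), 6) = Add(Mul(5, B), 6) = Add(6, Mul(5, B)))
u = Rational(301, 3162) (u = Mul(Add(6, Mul(5, 59)), Pow(Add(871, 2291), -1)) = Mul(Add(6, 295), Pow(3162, -1)) = Mul(301, Rational(1, 3162)) = Rational(301, 3162) ≈ 0.095193)
Mul(Add(3699, -3005), Add(Pow(Add(-25, -1), 2), u)) = Mul(Add(3699, -3005), Add(Pow(Add(-25, -1), 2), Rational(301, 3162))) = Mul(694, Add(Pow(-26, 2), Rational(301, 3162))) = Mul(694, Add(676, Rational(301, 3162))) = Mul(694, Rational(2137813, 3162)) = Rational(741821111, 1581)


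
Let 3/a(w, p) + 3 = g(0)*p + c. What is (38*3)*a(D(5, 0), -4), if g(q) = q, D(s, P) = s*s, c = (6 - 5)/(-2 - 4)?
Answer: -108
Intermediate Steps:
c = -1/6 (c = 1/(-6) = 1*(-1/6) = -1/6 ≈ -0.16667)
D(s, P) = s**2
a(w, p) = -18/19 (a(w, p) = 3/(-3 + (0*p - 1/6)) = 3/(-3 + (0 - 1/6)) = 3/(-3 - 1/6) = 3/(-19/6) = 3*(-6/19) = -18/19)
(38*3)*a(D(5, 0), -4) = (38*3)*(-18/19) = 114*(-18/19) = -108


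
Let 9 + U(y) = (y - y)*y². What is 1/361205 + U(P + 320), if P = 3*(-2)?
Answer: -3250844/361205 ≈ -9.0000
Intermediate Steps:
P = -6
U(y) = -9 (U(y) = -9 + (y - y)*y² = -9 + 0*y² = -9 + 0 = -9)
1/361205 + U(P + 320) = 1/361205 - 9 = -3250844/361205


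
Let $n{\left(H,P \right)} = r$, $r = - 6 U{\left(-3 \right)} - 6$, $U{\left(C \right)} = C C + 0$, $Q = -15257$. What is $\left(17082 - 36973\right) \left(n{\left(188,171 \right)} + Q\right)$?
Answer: $304670447$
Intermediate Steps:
$U{\left(C \right)} = C^{2}$ ($U{\left(C \right)} = C^{2} + 0 = C^{2}$)
$r = -60$ ($r = - 6 \left(-3\right)^{2} - 6 = \left(-6\right) 9 - 6 = -54 - 6 = -60$)
$n{\left(H,P \right)} = -60$
$\left(17082 - 36973\right) \left(n{\left(188,171 \right)} + Q\right) = \left(17082 - 36973\right) \left(-60 - 15257\right) = \left(-19891\right) \left(-15317\right) = 304670447$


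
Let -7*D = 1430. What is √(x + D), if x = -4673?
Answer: I*√238987/7 ≈ 69.838*I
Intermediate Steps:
D = -1430/7 (D = -⅐*1430 = -1430/7 ≈ -204.29)
√(x + D) = √(-4673 - 1430/7) = √(-34141/7) = I*√238987/7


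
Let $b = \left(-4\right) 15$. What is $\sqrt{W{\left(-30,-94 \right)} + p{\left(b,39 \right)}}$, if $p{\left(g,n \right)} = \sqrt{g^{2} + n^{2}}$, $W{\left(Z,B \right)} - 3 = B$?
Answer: $\sqrt{-91 + 3 \sqrt{569}} \approx 4.409 i$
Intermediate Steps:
$W{\left(Z,B \right)} = 3 + B$
$b = -60$
$\sqrt{W{\left(-30,-94 \right)} + p{\left(b,39 \right)}} = \sqrt{\left(3 - 94\right) + \sqrt{\left(-60\right)^{2} + 39^{2}}} = \sqrt{-91 + \sqrt{3600 + 1521}} = \sqrt{-91 + \sqrt{5121}} = \sqrt{-91 + 3 \sqrt{569}}$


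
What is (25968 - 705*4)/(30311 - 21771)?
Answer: 5787/2135 ≈ 2.7105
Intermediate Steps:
(25968 - 705*4)/(30311 - 21771) = (25968 - 2820)/8540 = 23148*(1/8540) = 5787/2135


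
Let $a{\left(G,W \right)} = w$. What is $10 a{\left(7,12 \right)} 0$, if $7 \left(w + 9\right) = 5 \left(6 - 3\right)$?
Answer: $0$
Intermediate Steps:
$w = - \frac{48}{7}$ ($w = -9 + \frac{5 \left(6 - 3\right)}{7} = -9 + \frac{5 \cdot 3}{7} = -9 + \frac{1}{7} \cdot 15 = -9 + \frac{15}{7} = - \frac{48}{7} \approx -6.8571$)
$a{\left(G,W \right)} = - \frac{48}{7}$
$10 a{\left(7,12 \right)} 0 = 10 \left(\left(- \frac{48}{7}\right) 0\right) = 10 \cdot 0 = 0$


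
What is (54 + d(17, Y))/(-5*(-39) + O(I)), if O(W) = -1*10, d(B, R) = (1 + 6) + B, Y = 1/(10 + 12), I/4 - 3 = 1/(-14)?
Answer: 78/185 ≈ 0.42162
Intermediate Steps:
I = 82/7 (I = 12 + 4/(-14) = 12 + 4*(-1/14) = 12 - 2/7 = 82/7 ≈ 11.714)
Y = 1/22 ≈ 0.045455
d(B, R) = 7 + B
O(W) = -10
(54 + d(17, Y))/(-5*(-39) + O(I)) = (54 + (7 + 17))/(-5*(-39) - 10) = (54 + 24)/(195 - 10) = 78/185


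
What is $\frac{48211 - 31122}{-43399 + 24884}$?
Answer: $- \frac{743}{805} \approx -0.92298$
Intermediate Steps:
$\frac{48211 - 31122}{-43399 + 24884} = \frac{17089}{-18515} = 17089 \left(- \frac{1}{18515}\right) = - \frac{743}{805}$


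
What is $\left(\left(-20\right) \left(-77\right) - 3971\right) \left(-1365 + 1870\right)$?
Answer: $-1227655$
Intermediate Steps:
$\left(\left(-20\right) \left(-77\right) - 3971\right) \left(-1365 + 1870\right) = \left(1540 - 3971\right) 505 = \left(-2431\right) 505 = -1227655$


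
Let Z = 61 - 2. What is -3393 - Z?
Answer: -3452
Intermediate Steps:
Z = 59
-3393 - Z = -3393 - 1*59 = -3393 - 59 = -3452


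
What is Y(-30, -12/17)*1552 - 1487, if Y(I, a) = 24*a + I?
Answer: -1263775/17 ≈ -74340.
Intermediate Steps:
Y(I, a) = I + 24*a
Y(-30, -12/17)*1552 - 1487 = (-30 + 24*(-12/17))*1552 - 1487 = (-30 - 288/17)*1552 - 1487 = -798/17*1552 - 1487 = -1238496/17 - 1487 = -1263775/17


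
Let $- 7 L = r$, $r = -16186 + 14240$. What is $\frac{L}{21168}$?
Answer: $\frac{139}{10584} \approx 0.013133$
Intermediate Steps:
$r = -1946$
$L = 278$ ($L = \left(- \frac{1}{7}\right) \left(-1946\right) = 278$)
$\frac{L}{21168} = \frac{278}{21168} = 278 \cdot \frac{1}{21168} = \frac{139}{10584}$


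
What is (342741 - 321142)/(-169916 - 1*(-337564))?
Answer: 21599/167648 ≈ 0.12884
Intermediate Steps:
(342741 - 321142)/(-169916 - 1*(-337564)) = 21599/(-169916 + 337564) = 21599/167648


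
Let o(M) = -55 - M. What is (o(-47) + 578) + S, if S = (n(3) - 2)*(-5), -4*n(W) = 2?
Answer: 1165/2 ≈ 582.50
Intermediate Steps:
n(W) = -1/2 (n(W) = -1/4*2 = -1/2)
S = 25/2 (S = (-1/2 - 2)*(-5) = -5/2*(-5) = 25/2 ≈ 12.500)
(o(-47) + 578) + S = ((-55 - 1*(-47)) + 578) + 25/2 = ((-55 + 47) + 578) + 25/2 = (-8 + 578) + 25/2 = 570 + 25/2 = 1165/2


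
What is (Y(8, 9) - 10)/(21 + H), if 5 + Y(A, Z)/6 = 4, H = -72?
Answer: 16/51 ≈ 0.31373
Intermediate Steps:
Y(A, Z) = -6 (Y(A, Z) = -30 + 6*4 = -30 + 24 = -6)
(Y(8, 9) - 10)/(21 + H) = (-6 - 10)/(21 - 72) = -16/(-51) = -16*(-1/51) = 16/51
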